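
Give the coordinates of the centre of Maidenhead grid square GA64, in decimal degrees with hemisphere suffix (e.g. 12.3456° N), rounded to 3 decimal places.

Field G=6, A=0: +6·20° lon, +0·10° lat → SW at lon -60°, lat -90°.
Square 6, 4: +6·2° lon, +4·1° lat → SW at lon -48°, lat -86°.
Cell spans 2° lon × 1° lat. Centre is SW corner plus half of each.
latitude 85.500° S, longitude 47.000° W.

85.500° S, 47.000° W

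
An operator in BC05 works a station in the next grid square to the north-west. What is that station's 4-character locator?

Longitude square 0; −1 → -1, wraps to 9, carry into field.
Longitude field B = 1; −1 → 0 = A.
Latitude square 5; +1 → 6.

AC96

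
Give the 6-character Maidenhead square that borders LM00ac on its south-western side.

KM90xb

Longitude subsquare a = 0; −1 → -1, wraps to 23 = x, carry into square.
Longitude square 0; −1 → -1, wraps to 9, carry into field.
Longitude field L = 11; −1 → 10 = K.
Latitude subsquare c = 2; −1 → 1 = b.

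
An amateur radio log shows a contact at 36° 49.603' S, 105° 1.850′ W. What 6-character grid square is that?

Shift to the Maidenhead origin (180°W, 90°S): lon 74.9692, lat 53.1733.
Field (20°×10°, letters A–R): lon ⌊74.9692/20⌋ = 3 → D; lat ⌊53.1733/10⌋ = 5 → F.
Square (2°×1°, digits 0–9): lon ⌊14.9692/2⌋ = 7; lat ⌊3.1733/1⌋ = 3.
Subsquare (5′×2.5′, letters a–x): lon ⌊0.9692/0.0833333⌋ = 11 → l; lat ⌊0.1733/0.0416667⌋ = 4 → e.

DF73le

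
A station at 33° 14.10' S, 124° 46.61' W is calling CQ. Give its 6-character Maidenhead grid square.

CF76os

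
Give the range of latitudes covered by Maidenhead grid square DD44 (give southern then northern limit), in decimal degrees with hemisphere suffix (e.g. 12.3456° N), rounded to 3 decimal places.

Field D=3, D=3: +3·20° lon, +3·10° lat → SW at lon -120°, lat -60°.
Square 4, 4: +4·2° lon, +4·1° lat → SW at lon -112°, lat -56°.
Cell spans 2° lon × 1° lat.
south 56.000° S, north 55.000° S.

56.000° S, 55.000° S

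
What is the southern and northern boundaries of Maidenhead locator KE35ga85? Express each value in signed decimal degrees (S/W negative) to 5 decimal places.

-44.97917, -44.97500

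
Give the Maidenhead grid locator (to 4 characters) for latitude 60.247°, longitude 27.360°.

KP30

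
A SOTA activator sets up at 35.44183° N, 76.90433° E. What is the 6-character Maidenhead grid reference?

MM85kk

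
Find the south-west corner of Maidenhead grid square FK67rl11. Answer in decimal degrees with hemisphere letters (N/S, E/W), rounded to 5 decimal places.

Field F=5, K=10: +5·20° lon, +10·10° lat → SW at lon -80°, lat 10°.
Square 6, 7: +6·2° lon, +7·1° lat → SW at lon -68°, lat 17°.
Subsquare r=17, l=11: +17·0.0833333° lon, +11·0.0416667° lat → SW at lon -66.5833°, lat 17.4583°.
Extended square 1, 1: +1·0.00833333° lon, +1·0.00416667° lat → SW at lon -66.575°, lat 17.4625°.
latitude 17.46250° N, longitude 66.57500° W.

17.46250° N, 66.57500° W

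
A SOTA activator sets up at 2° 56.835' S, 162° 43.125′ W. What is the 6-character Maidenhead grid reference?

Add 180° to longitude and 90° to latitude: 17.2812, 87.0528.
Field: lon ⌊17.2812/20⌋ = 0 → A; lat ⌊87.0528/10⌋ = 8 → I.
Square: lon ⌊17.2812/2⌋ = 8; lat ⌊7.0528/1⌋ = 7.
Subsquare: lon ⌊1.2812/0.0833333⌋ = 15 → p; lat ⌊0.0528/0.0416667⌋ = 1 → b.

AI87pb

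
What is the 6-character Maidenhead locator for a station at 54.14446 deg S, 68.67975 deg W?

FD55pu

Offset from 180°W / 90°S: lon 111.3203°, lat 35.8555°.
Field: lon ⌊111.3203/20⌋ = 5 → F; lat ⌊35.8555/10⌋ = 3 → D.
Square: lon ⌊11.3203/2⌋ = 5; lat ⌊5.8555/1⌋ = 5.
Subsquare: lon ⌊1.3203/0.0833333⌋ = 15 → p; lat ⌊0.8555/0.0416667⌋ = 20 → u.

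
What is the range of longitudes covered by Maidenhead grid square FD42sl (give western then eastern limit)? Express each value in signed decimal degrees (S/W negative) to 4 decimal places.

-70.5000, -70.4167

Field F=5, D=3: +5·20° lon, +3·10° lat → SW at lon -80°, lat -60°.
Square 4, 2: +4·2° lon, +2·1° lat → SW at lon -72°, lat -58°.
Subsquare s=18, l=11: +18·0.0833333° lon, +11·0.0416667° lat → SW at lon -70.5°, lat -57.5417°.
Cell spans 0.0833333° lon × 0.0416667° lat.
west -70.5000, east -70.4167.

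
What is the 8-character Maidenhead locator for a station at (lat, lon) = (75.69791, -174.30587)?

Shift to the Maidenhead origin (180°W, 90°S): lon 5.69413, lat 165.69791.
Field: lon ⌊5.69413/20⌋ = 0 → A; lat ⌊165.69791/10⌋ = 16 → Q.
Square: lon ⌊5.69413/2⌋ = 2; lat ⌊5.69791/1⌋ = 5.
Subsquare: lon ⌊1.69413/0.0833333⌋ = 20 → u; lat ⌊0.69791/0.0416667⌋ = 16 → q.
Extended square: lon ⌊0.02746/0.00833333⌋ = 3; lat ⌊0.03124/0.00416667⌋ = 7.

AQ25uq37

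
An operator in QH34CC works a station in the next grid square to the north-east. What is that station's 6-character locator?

QH34dd

Longitude subsquare c = 2; +1 → 3 = d.
Latitude subsquare c = 2; +1 → 3 = d.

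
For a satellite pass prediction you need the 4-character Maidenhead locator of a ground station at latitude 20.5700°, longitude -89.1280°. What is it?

Shift to the Maidenhead origin (180°W, 90°S): lon 90.87, lat 110.57.
Field: 90.87/20 → 4 → E, 110.57/10 → 11 → L; chars EL.
Square: 10.87/2 → 5, 0.57/1 → 0; chars 50.

EL50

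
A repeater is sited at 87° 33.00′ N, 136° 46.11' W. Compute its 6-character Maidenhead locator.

Shift to the Maidenhead origin (180°W, 90°S): lon 43.2315, lat 177.5500.
Field: lon ⌊43.2315/20⌋ = 2 → C; lat ⌊177.5500/10⌋ = 17 → R.
Square: lon ⌊3.2315/2⌋ = 1; lat ⌊7.5500/1⌋ = 7.
Subsquare: lon ⌊1.2315/0.0833333⌋ = 14 → o; lat ⌊0.5500/0.0416667⌋ = 13 → n.

CR17on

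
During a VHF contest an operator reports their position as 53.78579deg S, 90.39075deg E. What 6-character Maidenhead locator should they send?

ND56ef

Shift to the Maidenhead origin (180°W, 90°S): lon 270.3908, lat 36.2142.
Field (20°×10°, letters A–R): 270.3908/20 → 13 → N, 36.2142/10 → 3 → D; chars ND.
Square (2°×1°, digits 0–9): 10.3908/2 → 5, 6.2142/1 → 6; chars 56.
Subsquare (5′×2.5′, letters a–x): 0.3908/0.0833333 → 4 → e, 0.2142/0.0416667 → 5 → f; chars ef.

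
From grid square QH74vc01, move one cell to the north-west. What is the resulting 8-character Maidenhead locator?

QH74uc92

Longitude extended square 0; −1 → -1, wraps to 9, carry into subsquare.
Longitude subsquare v = 21; −1 → 20 = u.
Latitude extended square 1; +1 → 2.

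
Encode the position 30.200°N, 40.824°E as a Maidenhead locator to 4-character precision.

Add 180° to longitude and 90° to latitude: 220.82, 120.20.
Field: lon ⌊220.82/20⌋ = 11 → L; lat ⌊120.20/10⌋ = 12 → M.
Square: lon ⌊0.82/2⌋ = 0; lat ⌊0.20/1⌋ = 0.

LM00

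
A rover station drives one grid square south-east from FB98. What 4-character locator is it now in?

GB07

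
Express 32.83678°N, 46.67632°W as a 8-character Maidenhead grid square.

GM62pu80

Add 180° to longitude and 90° to latitude: 133.32368, 122.83678.
Field: 133.32368/20 → 6 → G, 122.83678/10 → 12 → M; chars GM.
Square: 13.32368/2 → 6, 2.83678/1 → 2; chars 62.
Subsquare: 1.32368/0.0833333 → 15 → p, 0.83678/0.0416667 → 20 → u; chars pu.
Extended square: 0.07368/0.00833333 → 8, 0.00345/0.00416667 → 0; chars 80.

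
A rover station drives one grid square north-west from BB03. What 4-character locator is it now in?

AB94

Longitude square 0; −1 → -1, wraps to 9, carry into field.
Longitude field B = 1; −1 → 0 = A.
Latitude square 3; +1 → 4.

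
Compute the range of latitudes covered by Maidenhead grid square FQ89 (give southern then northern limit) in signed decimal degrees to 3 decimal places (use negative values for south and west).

79.000, 80.000

Field F=5, Q=16: +5·20° lon, +16·10° lat → SW at lon -80°, lat 70°.
Square 8, 9: +8·2° lon, +9·1° lat → SW at lon -64°, lat 79°.
Cell spans 2° lon × 1° lat.
south 79.000, north 80.000.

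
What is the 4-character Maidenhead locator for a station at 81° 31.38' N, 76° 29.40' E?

MR81

Add 180° to longitude and 90° to latitude: 256.49, 171.52.
Field: 256.49/20 → 12 → M, 171.52/10 → 17 → R; chars MR.
Square: 16.49/2 → 8, 1.52/1 → 1; chars 81.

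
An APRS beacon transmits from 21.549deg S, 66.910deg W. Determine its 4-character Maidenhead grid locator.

Add 180° to longitude and 90° to latitude: 113.09, 68.45.
Field: 113.09/20 → 5 → F, 68.45/10 → 6 → G; chars FG.
Square: 13.09/2 → 6, 8.45/1 → 8; chars 68.

FG68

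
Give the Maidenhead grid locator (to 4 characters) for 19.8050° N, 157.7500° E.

Offset from 180°W / 90°S: lon 337.75°, lat 109.81°.
Field: 337.75/20 → 16 → Q, 109.81/10 → 10 → K; chars QK.
Square: 17.75/2 → 8, 9.81/1 → 9; chars 89.

QK89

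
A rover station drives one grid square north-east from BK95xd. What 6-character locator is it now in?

Longitude subsquare x = 23; +1 → 24, wraps to 0 = a, carry into square.
Longitude square 9; +1 → 10, wraps to 0, carry into field.
Longitude field B = 1; +1 → 2 = C.
Latitude subsquare d = 3; +1 → 4 = e.

CK05ae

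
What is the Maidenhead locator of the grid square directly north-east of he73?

HE84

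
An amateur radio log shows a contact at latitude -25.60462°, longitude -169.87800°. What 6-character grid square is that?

AG54bj

Offset from 180°W / 90°S: lon 10.1220°, lat 64.3954°.
Field: lon ⌊10.1220/20⌋ = 0 → A; lat ⌊64.3954/10⌋ = 6 → G.
Square: lon ⌊10.1220/2⌋ = 5; lat ⌊4.3954/1⌋ = 4.
Subsquare: lon ⌊0.1220/0.0833333⌋ = 1 → b; lat ⌊0.3954/0.0416667⌋ = 9 → j.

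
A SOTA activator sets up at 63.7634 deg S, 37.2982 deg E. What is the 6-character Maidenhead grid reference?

Shift to the Maidenhead origin (180°W, 90°S): lon 217.2982, lat 26.2366.
Field: 217.2982/20 → 10 → K, 26.2366/10 → 2 → C; chars KC.
Square: 17.2982/2 → 8, 6.2366/1 → 6; chars 86.
Subsquare: 1.2982/0.0833333 → 15 → p, 0.2366/0.0416667 → 5 → f; chars pf.

KC86pf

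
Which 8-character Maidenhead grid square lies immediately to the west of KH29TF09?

Longitude extended square 0; −1 → -1, wraps to 9, carry into subsquare.
Longitude subsquare t = 19; −1 → 18 = s.
The latitude characters are unchanged.

KH29sf99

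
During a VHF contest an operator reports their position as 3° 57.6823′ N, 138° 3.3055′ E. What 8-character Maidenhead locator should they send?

Offset from 180°W / 90°S: lon 318.05509°, lat 93.96137°.
Field: 318.05509/20 → 15 → P, 93.96137/10 → 9 → J; chars PJ.
Square: 18.05509/2 → 9, 3.96137/1 → 3; chars 93.
Subsquare: 0.05509/0.0833333 → 0 → a, 0.96137/0.0416667 → 23 → x; chars ax.
Extended square: 0.05509/0.00833333 → 6, 0.00304/0.00416667 → 0; chars 60.

PJ93ax60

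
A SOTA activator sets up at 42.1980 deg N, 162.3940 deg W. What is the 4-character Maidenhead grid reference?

AN82

Add 180° to longitude and 90° to latitude: 17.61, 132.20.
Field (20°×10°, letters A–R): lon ⌊17.61/20⌋ = 0 → A; lat ⌊132.20/10⌋ = 13 → N.
Square (2°×1°, digits 0–9): lon ⌊17.61/2⌋ = 8; lat ⌊2.20/1⌋ = 2.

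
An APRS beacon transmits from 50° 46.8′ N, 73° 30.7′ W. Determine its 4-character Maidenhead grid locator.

FO30

Shift to the Maidenhead origin (180°W, 90°S): lon 106.49, lat 140.78.
Field (20°×10°, letters A–R): 106.49/20 → 5 → F, 140.78/10 → 14 → O; chars FO.
Square (2°×1°, digits 0–9): 6.49/2 → 3, 0.78/1 → 0; chars 30.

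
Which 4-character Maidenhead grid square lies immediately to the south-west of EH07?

DH96

Longitude square 0; −1 → -1, wraps to 9, carry into field.
Longitude field E = 4; −1 → 3 = D.
Latitude square 7; −1 → 6.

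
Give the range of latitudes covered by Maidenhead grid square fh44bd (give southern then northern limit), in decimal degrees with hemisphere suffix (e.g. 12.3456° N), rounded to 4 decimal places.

15.8750° S, 15.8333° S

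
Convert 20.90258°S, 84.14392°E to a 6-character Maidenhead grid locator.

Shift to the Maidenhead origin (180°W, 90°S): lon 264.1439, lat 69.0974.
Field: 264.1439/20 → 13 → N, 69.0974/10 → 6 → G; chars NG.
Square: 4.1439/2 → 2, 9.0974/1 → 9; chars 29.
Subsquare: 0.1439/0.0833333 → 1 → b, 0.0974/0.0416667 → 2 → c; chars bc.

NG29bc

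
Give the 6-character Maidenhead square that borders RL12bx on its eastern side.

Longitude subsquare b = 1; +1 → 2 = c.
The latitude characters are unchanged.

RL12cx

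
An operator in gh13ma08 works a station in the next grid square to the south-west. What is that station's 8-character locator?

Longitude extended square 0; −1 → -1, wraps to 9, carry into subsquare.
Longitude subsquare m = 12; −1 → 11 = l.
Latitude extended square 8; −1 → 7.

GH13la97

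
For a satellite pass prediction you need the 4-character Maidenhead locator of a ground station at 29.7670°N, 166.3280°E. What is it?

Offset from 180°W / 90°S: lon 346.33°, lat 119.77°.
Field: lon ⌊346.33/20⌋ = 17 → R; lat ⌊119.77/10⌋ = 11 → L.
Square: lon ⌊6.33/2⌋ = 3; lat ⌊9.77/1⌋ = 9.

RL39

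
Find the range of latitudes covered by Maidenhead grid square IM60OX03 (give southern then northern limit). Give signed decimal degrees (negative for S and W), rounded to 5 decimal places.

30.97083, 30.97500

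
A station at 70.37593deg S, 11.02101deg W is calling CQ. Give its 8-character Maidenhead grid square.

IB49lo79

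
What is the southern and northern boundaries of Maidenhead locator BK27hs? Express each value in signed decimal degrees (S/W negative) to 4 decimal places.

17.7500, 17.7917

Field B=1, K=10: +1·20° lon, +10·10° lat → SW at lon -160°, lat 10°.
Square 2, 7: +2·2° lon, +7·1° lat → SW at lon -156°, lat 17°.
Subsquare h=7, s=18: +7·0.0833333° lon, +18·0.0416667° lat → SW at lon -155.417°, lat 17.75°.
Cell spans 0.0833333° lon × 0.0416667° lat.
south 17.7500, north 17.7917.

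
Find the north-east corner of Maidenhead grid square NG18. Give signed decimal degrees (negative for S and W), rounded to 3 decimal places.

-21.000, 84.000

Field N=13, G=6: +13·20° lon, +6·10° lat → SW at lon 80°, lat -30°.
Square 1, 8: +1·2° lon, +8·1° lat → SW at lon 82°, lat -22°.
Cell spans 2° lon × 1° lat. NE corner is SW corner plus one full cell.
latitude -21.000, longitude 84.000.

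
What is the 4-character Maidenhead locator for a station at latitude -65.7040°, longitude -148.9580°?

Offset from 180°W / 90°S: lon 31.04°, lat 24.30°.
Field (20°×10°, letters A–R): 31.04/20 → 1 → B, 24.30/10 → 2 → C; chars BC.
Square (2°×1°, digits 0–9): 11.04/2 → 5, 4.30/1 → 4; chars 54.

BC54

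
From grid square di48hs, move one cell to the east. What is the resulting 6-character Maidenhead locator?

DI48is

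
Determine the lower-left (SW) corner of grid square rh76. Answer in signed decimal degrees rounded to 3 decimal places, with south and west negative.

-14.000, 174.000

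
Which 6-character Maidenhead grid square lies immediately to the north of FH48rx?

FH49ra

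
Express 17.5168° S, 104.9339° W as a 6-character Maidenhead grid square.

Add 180° to longitude and 90° to latitude: 75.0661, 72.4832.
Field: lon ⌊75.0661/20⌋ = 3 → D; lat ⌊72.4832/10⌋ = 7 → H.
Square: lon ⌊15.0661/2⌋ = 7; lat ⌊2.4832/1⌋ = 2.
Subsquare: lon ⌊1.0661/0.0833333⌋ = 12 → m; lat ⌊0.4832/0.0416667⌋ = 11 → l.

DH72ml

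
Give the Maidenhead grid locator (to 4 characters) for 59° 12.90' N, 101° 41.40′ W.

DO99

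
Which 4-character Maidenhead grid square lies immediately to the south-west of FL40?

FK39

Longitude square 4; −1 → 3.
Latitude square 0; −1 → -1, wraps to 9, carry into field.
Latitude field L = 11; −1 → 10 = K.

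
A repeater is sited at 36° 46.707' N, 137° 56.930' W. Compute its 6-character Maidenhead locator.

CM16as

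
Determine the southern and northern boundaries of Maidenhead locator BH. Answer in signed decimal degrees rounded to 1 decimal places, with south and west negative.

-20.0, -10.0

Field B=1, H=7: +1·20° lon, +7·10° lat → SW at lon -160°, lat -20°.
Cell spans 20° lon × 10° lat.
south -20.0, north -10.0.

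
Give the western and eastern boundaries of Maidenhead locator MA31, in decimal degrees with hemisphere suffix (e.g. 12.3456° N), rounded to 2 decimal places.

Field M=12, A=0: +12·20° lon, +0·10° lat → SW at lon 60°, lat -90°.
Square 3, 1: +3·2° lon, +1·1° lat → SW at lon 66°, lat -89°.
Cell spans 2° lon × 1° lat.
west 66.00° E, east 68.00° E.

66.00° E, 68.00° E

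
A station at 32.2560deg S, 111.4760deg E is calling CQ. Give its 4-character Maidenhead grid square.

Offset from 180°W / 90°S: lon 291.48°, lat 57.74°.
Field (20°×10°, letters A–R): lon ⌊291.48/20⌋ = 14 → O; lat ⌊57.74/10⌋ = 5 → F.
Square (2°×1°, digits 0–9): lon ⌊11.48/2⌋ = 5; lat ⌊7.74/1⌋ = 7.

OF57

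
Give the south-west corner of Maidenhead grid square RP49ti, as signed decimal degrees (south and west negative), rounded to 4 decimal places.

Field R=17, P=15: +17·20° lon, +15·10° lat → SW at lon 160°, lat 60°.
Square 4, 9: +4·2° lon, +9·1° lat → SW at lon 168°, lat 69°.
Subsquare t=19, i=8: +19·0.0833333° lon, +8·0.0416667° lat → SW at lon 169.583°, lat 69.3333°.
latitude 69.3333, longitude 169.5833.

69.3333, 169.5833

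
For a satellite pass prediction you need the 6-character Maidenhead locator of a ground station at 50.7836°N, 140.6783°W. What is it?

Add 180° to longitude and 90° to latitude: 39.3217, 140.7836.
Field: 39.3217/20 → 1 → B, 140.7836/10 → 14 → O; chars BO.
Square: 19.3217/2 → 9, 0.7836/1 → 0; chars 90.
Subsquare: 1.3217/0.0833333 → 15 → p, 0.7836/0.0416667 → 18 → s; chars ps.

BO90ps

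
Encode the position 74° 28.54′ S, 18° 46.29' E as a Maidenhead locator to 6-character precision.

JB95jm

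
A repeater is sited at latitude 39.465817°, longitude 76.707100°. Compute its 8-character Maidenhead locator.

MM89il41

Offset from 180°W / 90°S: lon 256.70710°, lat 129.46582°.
Field (20°×10°, letters A–R): 256.70710/20 → 12 → M, 129.46582/10 → 12 → M; chars MM.
Square (2°×1°, digits 0–9): 16.70710/2 → 8, 9.46582/1 → 9; chars 89.
Subsquare (5′×2.5′, letters a–x): 0.70710/0.0833333 → 8 → i, 0.46582/0.0416667 → 11 → l; chars il.
Extended square (30″×15″, digits 0–9): 0.04043/0.00833333 → 4, 0.00748/0.00416667 → 1; chars 41.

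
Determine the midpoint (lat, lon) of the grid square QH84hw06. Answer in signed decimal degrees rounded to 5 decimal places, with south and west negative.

-15.05625, 156.58750

Field Q=16, H=7: +16·20° lon, +7·10° lat → SW at lon 140°, lat -20°.
Square 8, 4: +8·2° lon, +4·1° lat → SW at lon 156°, lat -16°.
Subsquare h=7, w=22: +7·0.0833333° lon, +22·0.0416667° lat → SW at lon 156.583°, lat -15.0833°.
Extended square 0, 6: +0·0.00833333° lon, +6·0.00416667° lat → SW at lon 156.583°, lat -15.0583°.
Cell spans 0.00833333° lon × 0.00416667° lat. Centre is SW corner plus half of each.
latitude -15.05625, longitude 156.58750.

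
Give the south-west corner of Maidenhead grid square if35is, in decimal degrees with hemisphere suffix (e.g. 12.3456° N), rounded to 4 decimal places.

34.2500° S, 13.3333° W

Field I=8, F=5: +8·20° lon, +5·10° lat → SW at lon -20°, lat -40°.
Square 3, 5: +3·2° lon, +5·1° lat → SW at lon -14°, lat -35°.
Subsquare i=8, s=18: +8·0.0833333° lon, +18·0.0416667° lat → SW at lon -13.3333°, lat -34.25°.
latitude 34.2500° S, longitude 13.3333° W.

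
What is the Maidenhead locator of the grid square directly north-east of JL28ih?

Longitude subsquare i = 8; +1 → 9 = j.
Latitude subsquare h = 7; +1 → 8 = i.

JL28ji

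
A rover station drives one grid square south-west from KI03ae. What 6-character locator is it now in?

JI93xd

Longitude subsquare a = 0; −1 → -1, wraps to 23 = x, carry into square.
Longitude square 0; −1 → -1, wraps to 9, carry into field.
Longitude field K = 10; −1 → 9 = J.
Latitude subsquare e = 4; −1 → 3 = d.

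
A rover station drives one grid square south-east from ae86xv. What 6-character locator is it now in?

Longitude subsquare x = 23; +1 → 24, wraps to 0 = a, carry into square.
Longitude square 8; +1 → 9.
Latitude subsquare v = 21; −1 → 20 = u.

AE96au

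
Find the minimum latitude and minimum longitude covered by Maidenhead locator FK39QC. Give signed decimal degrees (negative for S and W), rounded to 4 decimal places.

Field F=5, K=10: +5·20° lon, +10·10° lat → SW at lon -80°, lat 10°.
Square 3, 9: +3·2° lon, +9·1° lat → SW at lon -74°, lat 19°.
Subsquare q=16, c=2: +16·0.0833333° lon, +2·0.0416667° lat → SW at lon -72.6667°, lat 19.0833°.
latitude 19.0833, longitude -72.6667.

19.0833, -72.6667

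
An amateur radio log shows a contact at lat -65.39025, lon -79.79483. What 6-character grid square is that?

FC04co

Offset from 180°W / 90°S: lon 100.2052°, lat 24.6098°.
Field: lon ⌊100.2052/20⌋ = 5 → F; lat ⌊24.6098/10⌋ = 2 → C.
Square: lon ⌊0.2052/2⌋ = 0; lat ⌊4.6098/1⌋ = 4.
Subsquare: lon ⌊0.2052/0.0833333⌋ = 2 → c; lat ⌊0.6098/0.0416667⌋ = 14 → o.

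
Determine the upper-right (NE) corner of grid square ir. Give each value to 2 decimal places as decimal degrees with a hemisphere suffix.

90.00° N, 0.00° E

Field I=8, R=17: +8·20° lon, +17·10° lat → SW at lon -20°, lat 80°.
Cell spans 20° lon × 10° lat. NE corner is SW corner plus one full cell.
latitude 90.00° N, longitude 0.00° E.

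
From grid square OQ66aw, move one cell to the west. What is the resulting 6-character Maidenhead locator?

OQ56xw

Longitude subsquare a = 0; −1 → -1, wraps to 23 = x, carry into square.
Longitude square 6; −1 → 5.
The latitude characters are unchanged.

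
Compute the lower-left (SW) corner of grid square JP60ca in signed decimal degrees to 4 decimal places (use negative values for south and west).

Field J=9, P=15: +9·20° lon, +15·10° lat → SW at lon 0°, lat 60°.
Square 6, 0: +6·2° lon, +0·1° lat → SW at lon 12°, lat 60°.
Subsquare c=2, a=0: +2·0.0833333° lon, +0·0.0416667° lat → SW at lon 12.1667°, lat 60°.
latitude 60.0000, longitude 12.1667.

60.0000, 12.1667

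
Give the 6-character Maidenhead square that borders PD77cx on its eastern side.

Longitude subsquare c = 2; +1 → 3 = d.
The latitude characters are unchanged.

PD77dx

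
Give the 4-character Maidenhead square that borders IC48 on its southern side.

IC47

Latitude square 8; −1 → 7.
The longitude characters are unchanged.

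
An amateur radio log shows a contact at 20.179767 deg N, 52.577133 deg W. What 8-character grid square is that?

Shift to the Maidenhead origin (180°W, 90°S): lon 127.42287, lat 110.17977.
Field: lon ⌊127.42287/20⌋ = 6 → G; lat ⌊110.17977/10⌋ = 11 → L.
Square: lon ⌊7.42287/2⌋ = 3; lat ⌊0.17977/1⌋ = 0.
Subsquare: lon ⌊1.42287/0.0833333⌋ = 17 → r; lat ⌊0.17977/0.0416667⌋ = 4 → e.
Extended square: lon ⌊0.00620/0.00833333⌋ = 0; lat ⌊0.01310/0.00416667⌋ = 3.

GL30re03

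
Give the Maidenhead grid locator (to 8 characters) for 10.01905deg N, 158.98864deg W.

BK00ma14

Offset from 180°W / 90°S: lon 21.01136°, lat 100.01905°.
Field: lon ⌊21.01136/20⌋ = 1 → B; lat ⌊100.01905/10⌋ = 10 → K.
Square: lon ⌊1.01136/2⌋ = 0; lat ⌊0.01905/1⌋ = 0.
Subsquare: lon ⌊1.01136/0.0833333⌋ = 12 → m; lat ⌊0.01905/0.0416667⌋ = 0 → a.
Extended square: lon ⌊0.01136/0.00833333⌋ = 1; lat ⌊0.01905/0.00416667⌋ = 4.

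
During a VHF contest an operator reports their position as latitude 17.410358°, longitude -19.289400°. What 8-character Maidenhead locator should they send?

IK07ij58

Offset from 180°W / 90°S: lon 160.71060°, lat 107.41036°.
Field: lon ⌊160.71060/20⌋ = 8 → I; lat ⌊107.41036/10⌋ = 10 → K.
Square: lon ⌊0.71060/2⌋ = 0; lat ⌊7.41036/1⌋ = 7.
Subsquare: lon ⌊0.71060/0.0833333⌋ = 8 → i; lat ⌊0.41036/0.0416667⌋ = 9 → j.
Extended square: lon ⌊0.04393/0.00833333⌋ = 5; lat ⌊0.03536/0.00416667⌋ = 8.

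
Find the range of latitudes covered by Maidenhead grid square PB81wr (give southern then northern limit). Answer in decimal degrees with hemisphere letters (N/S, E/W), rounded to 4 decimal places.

Field P=15, B=1: +15·20° lon, +1·10° lat → SW at lon 120°, lat -80°.
Square 8, 1: +8·2° lon, +1·1° lat → SW at lon 136°, lat -79°.
Subsquare w=22, r=17: +22·0.0833333° lon, +17·0.0416667° lat → SW at lon 137.833°, lat -78.2917°.
Cell spans 0.0833333° lon × 0.0416667° lat.
south 78.2917° S, north 78.2500° S.

78.2917° S, 78.2500° S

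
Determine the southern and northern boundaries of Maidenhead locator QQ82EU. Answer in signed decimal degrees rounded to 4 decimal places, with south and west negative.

72.8333, 72.8750

Field Q=16, Q=16: +16·20° lon, +16·10° lat → SW at lon 140°, lat 70°.
Square 8, 2: +8·2° lon, +2·1° lat → SW at lon 156°, lat 72°.
Subsquare e=4, u=20: +4·0.0833333° lon, +20·0.0416667° lat → SW at lon 156.333°, lat 72.8333°.
Cell spans 0.0833333° lon × 0.0416667° lat.
south 72.8333, north 72.8750.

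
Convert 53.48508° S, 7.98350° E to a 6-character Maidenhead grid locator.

JD36xm

Offset from 180°W / 90°S: lon 187.9835°, lat 36.5149°.
Field (20°×10°, letters A–R): lon ⌊187.9835/20⌋ = 9 → J; lat ⌊36.5149/10⌋ = 3 → D.
Square (2°×1°, digits 0–9): lon ⌊7.9835/2⌋ = 3; lat ⌊6.5149/1⌋ = 6.
Subsquare (5′×2.5′, letters a–x): lon ⌊1.9835/0.0833333⌋ = 23 → x; lat ⌊0.5149/0.0416667⌋ = 12 → m.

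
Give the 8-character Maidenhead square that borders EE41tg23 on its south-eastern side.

Longitude extended square 2; +1 → 3.
Latitude extended square 3; −1 → 2.

EE41tg32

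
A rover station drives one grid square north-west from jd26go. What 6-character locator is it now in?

JD26fp

Longitude subsquare g = 6; −1 → 5 = f.
Latitude subsquare o = 14; +1 → 15 = p.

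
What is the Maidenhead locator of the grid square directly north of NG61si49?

Latitude extended square 9; +1 → 10, wraps to 0, carry into subsquare.
Latitude subsquare i = 8; +1 → 9 = j.
The longitude characters are unchanged.

NG61sj40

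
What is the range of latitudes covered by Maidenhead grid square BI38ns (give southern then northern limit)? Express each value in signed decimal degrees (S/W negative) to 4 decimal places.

-1.2500, -1.2083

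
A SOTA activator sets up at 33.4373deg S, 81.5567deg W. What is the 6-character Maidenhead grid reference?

EF96fn

Add 180° to longitude and 90° to latitude: 98.4433, 56.5627.
Field: lon ⌊98.4433/20⌋ = 4 → E; lat ⌊56.5627/10⌋ = 5 → F.
Square: lon ⌊18.4433/2⌋ = 9; lat ⌊6.5627/1⌋ = 6.
Subsquare: lon ⌊0.4433/0.0833333⌋ = 5 → f; lat ⌊0.5627/0.0416667⌋ = 13 → n.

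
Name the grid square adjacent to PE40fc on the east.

PE40gc

Longitude subsquare f = 5; +1 → 6 = g.
The latitude characters are unchanged.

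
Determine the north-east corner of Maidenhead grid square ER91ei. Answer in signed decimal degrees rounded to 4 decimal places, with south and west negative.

81.3750, -81.5833

Field E=4, R=17: +4·20° lon, +17·10° lat → SW at lon -100°, lat 80°.
Square 9, 1: +9·2° lon, +1·1° lat → SW at lon -82°, lat 81°.
Subsquare e=4, i=8: +4·0.0833333° lon, +8·0.0416667° lat → SW at lon -81.6667°, lat 81.3333°.
Cell spans 0.0833333° lon × 0.0416667° lat. NE corner is SW corner plus one full cell.
latitude 81.3750, longitude -81.5833.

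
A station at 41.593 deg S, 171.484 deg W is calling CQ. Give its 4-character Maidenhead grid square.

AE48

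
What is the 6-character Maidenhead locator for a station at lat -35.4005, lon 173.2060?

RF64oo

Offset from 180°W / 90°S: lon 353.2060°, lat 54.5995°.
Field (20°×10°, letters A–R): lon ⌊353.2060/20⌋ = 17 → R; lat ⌊54.5995/10⌋ = 5 → F.
Square (2°×1°, digits 0–9): lon ⌊13.2060/2⌋ = 6; lat ⌊4.5995/1⌋ = 4.
Subsquare (5′×2.5′, letters a–x): lon ⌊1.2060/0.0833333⌋ = 14 → o; lat ⌊0.5995/0.0416667⌋ = 14 → o.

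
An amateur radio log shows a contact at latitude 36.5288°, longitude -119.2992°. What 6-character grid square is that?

Add 180° to longitude and 90° to latitude: 60.7008, 126.5288.
Field (20°×10°, letters A–R): lon ⌊60.7008/20⌋ = 3 → D; lat ⌊126.5288/10⌋ = 12 → M.
Square (2°×1°, digits 0–9): lon ⌊0.7008/2⌋ = 0; lat ⌊6.5288/1⌋ = 6.
Subsquare (5′×2.5′, letters a–x): lon ⌊0.7008/0.0833333⌋ = 8 → i; lat ⌊0.5288/0.0416667⌋ = 12 → m.

DM06im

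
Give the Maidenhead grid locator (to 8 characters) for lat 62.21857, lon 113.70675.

Add 180° to longitude and 90° to latitude: 293.70675, 152.21857.
Field: 293.70675/20 → 14 → O, 152.21857/10 → 15 → P; chars OP.
Square: 13.70675/2 → 6, 2.21857/1 → 2; chars 62.
Subsquare: 1.70675/0.0833333 → 20 → u, 0.21857/0.0416667 → 5 → f; chars uf.
Extended square: 0.04008/0.00833333 → 4, 0.01024/0.00416667 → 2; chars 42.

OP62uf42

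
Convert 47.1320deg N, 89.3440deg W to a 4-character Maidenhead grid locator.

Add 180° to longitude and 90° to latitude: 90.66, 137.13.
Field: lon ⌊90.66/20⌋ = 4 → E; lat ⌊137.13/10⌋ = 13 → N.
Square: lon ⌊10.66/2⌋ = 5; lat ⌊7.13/1⌋ = 7.

EN57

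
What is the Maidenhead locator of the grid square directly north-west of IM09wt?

IM09vu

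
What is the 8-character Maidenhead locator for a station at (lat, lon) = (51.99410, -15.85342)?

Offset from 180°W / 90°S: lon 164.14658°, lat 141.99410°.
Field: 164.14658/20 → 8 → I, 141.99410/10 → 14 → O; chars IO.
Square: 4.14658/2 → 2, 1.99410/1 → 1; chars 21.
Subsquare: 0.14658/0.0833333 → 1 → b, 0.99410/0.0416667 → 23 → x; chars bx.
Extended square: 0.06325/0.00833333 → 7, 0.03577/0.00416667 → 8; chars 78.

IO21bx78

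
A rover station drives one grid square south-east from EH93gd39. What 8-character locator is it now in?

EH93gd48

Longitude extended square 3; +1 → 4.
Latitude extended square 9; −1 → 8.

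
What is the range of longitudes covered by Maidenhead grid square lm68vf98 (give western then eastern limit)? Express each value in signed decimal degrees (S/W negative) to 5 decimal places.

Field L=11, M=12: +11·20° lon, +12·10° lat → SW at lon 40°, lat 30°.
Square 6, 8: +6·2° lon, +8·1° lat → SW at lon 52°, lat 38°.
Subsquare v=21, f=5: +21·0.0833333° lon, +5·0.0416667° lat → SW at lon 53.75°, lat 38.2083°.
Extended square 9, 8: +9·0.00833333° lon, +8·0.00416667° lat → SW at lon 53.825°, lat 38.2417°.
Cell spans 0.00833333° lon × 0.00416667° lat.
west 53.82500, east 53.83333.

53.82500, 53.83333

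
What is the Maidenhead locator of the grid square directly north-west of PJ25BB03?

PJ25ab94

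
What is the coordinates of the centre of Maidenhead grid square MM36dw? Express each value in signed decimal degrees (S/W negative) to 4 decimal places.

36.9375, 66.2917

Field M=12, M=12: +12·20° lon, +12·10° lat → SW at lon 60°, lat 30°.
Square 3, 6: +3·2° lon, +6·1° lat → SW at lon 66°, lat 36°.
Subsquare d=3, w=22: +3·0.0833333° lon, +22·0.0416667° lat → SW at lon 66.25°, lat 36.9167°.
Cell spans 0.0833333° lon × 0.0416667° lat. Centre is SW corner plus half of each.
latitude 36.9375, longitude 66.2917.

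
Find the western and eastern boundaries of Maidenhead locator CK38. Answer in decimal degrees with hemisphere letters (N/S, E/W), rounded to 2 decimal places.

Field C=2, K=10: +2·20° lon, +10·10° lat → SW at lon -140°, lat 10°.
Square 3, 8: +3·2° lon, +8·1° lat → SW at lon -134°, lat 18°.
Cell spans 2° lon × 1° lat.
west 134.00° W, east 132.00° W.

134.00° W, 132.00° W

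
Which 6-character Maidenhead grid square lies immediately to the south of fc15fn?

FC15fm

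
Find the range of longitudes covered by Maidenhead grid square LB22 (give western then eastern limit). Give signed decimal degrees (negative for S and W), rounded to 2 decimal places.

Field L=11, B=1: +11·20° lon, +1·10° lat → SW at lon 40°, lat -80°.
Square 2, 2: +2·2° lon, +2·1° lat → SW at lon 44°, lat -78°.
Cell spans 2° lon × 1° lat.
west 44.00, east 46.00.

44.00, 46.00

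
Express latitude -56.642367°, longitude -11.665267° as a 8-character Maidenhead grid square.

ID43ei05

Offset from 180°W / 90°S: lon 168.33473°, lat 33.35763°.
Field: 168.33473/20 → 8 → I, 33.35763/10 → 3 → D; chars ID.
Square: 8.33473/2 → 4, 3.35763/1 → 3; chars 43.
Subsquare: 0.33473/0.0833333 → 4 → e, 0.35763/0.0416667 → 8 → i; chars ei.
Extended square: 0.00140/0.00833333 → 0, 0.02430/0.00416667 → 5; chars 05.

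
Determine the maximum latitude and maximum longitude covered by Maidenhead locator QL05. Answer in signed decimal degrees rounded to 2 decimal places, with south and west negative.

Field Q=16, L=11: +16·20° lon, +11·10° lat → SW at lon 140°, lat 20°.
Square 0, 5: +0·2° lon, +5·1° lat → SW at lon 140°, lat 25°.
Cell spans 2° lon × 1° lat. NE corner is SW corner plus one full cell.
latitude 26.00, longitude 142.00.

26.00, 142.00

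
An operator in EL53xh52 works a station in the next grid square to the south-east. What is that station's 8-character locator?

EL53xh61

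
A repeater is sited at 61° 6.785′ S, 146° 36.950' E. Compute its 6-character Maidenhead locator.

QC38hv

Offset from 180°W / 90°S: lon 326.6158°, lat 28.8869°.
Field: lon ⌊326.6158/20⌋ = 16 → Q; lat ⌊28.8869/10⌋ = 2 → C.
Square: lon ⌊6.6158/2⌋ = 3; lat ⌊8.8869/1⌋ = 8.
Subsquare: lon ⌊0.6158/0.0833333⌋ = 7 → h; lat ⌊0.8869/0.0416667⌋ = 21 → v.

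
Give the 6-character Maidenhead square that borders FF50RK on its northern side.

Latitude subsquare k = 10; +1 → 11 = l.
The longitude characters are unchanged.

FF50rl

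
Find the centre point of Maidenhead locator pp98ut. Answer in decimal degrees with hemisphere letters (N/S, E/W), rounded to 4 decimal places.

68.8125° N, 139.7083° E

Field P=15, P=15: +15·20° lon, +15·10° lat → SW at lon 120°, lat 60°.
Square 9, 8: +9·2° lon, +8·1° lat → SW at lon 138°, lat 68°.
Subsquare u=20, t=19: +20·0.0833333° lon, +19·0.0416667° lat → SW at lon 139.667°, lat 68.7917°.
Cell spans 0.0833333° lon × 0.0416667° lat. Centre is SW corner plus half of each.
latitude 68.8125° N, longitude 139.7083° E.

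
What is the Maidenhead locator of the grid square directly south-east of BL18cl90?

BL18dk09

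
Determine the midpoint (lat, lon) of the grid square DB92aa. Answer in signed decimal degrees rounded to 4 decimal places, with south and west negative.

-77.9792, -101.9583

Field D=3, B=1: +3·20° lon, +1·10° lat → SW at lon -120°, lat -80°.
Square 9, 2: +9·2° lon, +2·1° lat → SW at lon -102°, lat -78°.
Subsquare a=0, a=0: +0·0.0833333° lon, +0·0.0416667° lat → SW at lon -102°, lat -78°.
Cell spans 0.0833333° lon × 0.0416667° lat. Centre is SW corner plus half of each.
latitude -77.9792, longitude -101.9583.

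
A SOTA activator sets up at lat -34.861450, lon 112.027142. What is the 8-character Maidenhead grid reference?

OF65ad33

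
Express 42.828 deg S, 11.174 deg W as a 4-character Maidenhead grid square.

Offset from 180°W / 90°S: lon 168.83°, lat 47.17°.
Field: 168.83/20 → 8 → I, 47.17/10 → 4 → E; chars IE.
Square: 8.83/2 → 4, 7.17/1 → 7; chars 47.

IE47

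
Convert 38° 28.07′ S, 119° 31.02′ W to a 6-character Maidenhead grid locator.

DF01fm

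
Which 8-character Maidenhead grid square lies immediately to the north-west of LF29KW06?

LF29jw97

Longitude extended square 0; −1 → -1, wraps to 9, carry into subsquare.
Longitude subsquare k = 10; −1 → 9 = j.
Latitude extended square 6; +1 → 7.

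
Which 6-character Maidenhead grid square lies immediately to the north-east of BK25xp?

BK35aq

Longitude subsquare x = 23; +1 → 24, wraps to 0 = a, carry into square.
Longitude square 2; +1 → 3.
Latitude subsquare p = 15; +1 → 16 = q.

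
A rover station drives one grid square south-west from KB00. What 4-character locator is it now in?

JA99

Longitude square 0; −1 → -1, wraps to 9, carry into field.
Longitude field K = 10; −1 → 9 = J.
Latitude square 0; −1 → -1, wraps to 9, carry into field.
Latitude field B = 1; −1 → 0 = A.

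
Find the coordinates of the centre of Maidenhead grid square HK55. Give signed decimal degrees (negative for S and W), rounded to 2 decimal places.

Field H=7, K=10: +7·20° lon, +10·10° lat → SW at lon -40°, lat 10°.
Square 5, 5: +5·2° lon, +5·1° lat → SW at lon -30°, lat 15°.
Cell spans 2° lon × 1° lat. Centre is SW corner plus half of each.
latitude 15.50, longitude -29.00.

15.50, -29.00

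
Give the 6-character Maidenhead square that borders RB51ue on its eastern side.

RB51ve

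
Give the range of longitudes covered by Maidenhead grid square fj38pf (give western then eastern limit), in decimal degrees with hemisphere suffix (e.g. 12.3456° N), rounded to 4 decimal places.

Field F=5, J=9: +5·20° lon, +9·10° lat → SW at lon -80°, lat 0°.
Square 3, 8: +3·2° lon, +8·1° lat → SW at lon -74°, lat 8°.
Subsquare p=15, f=5: +15·0.0833333° lon, +5·0.0416667° lat → SW at lon -72.75°, lat 8.20833°.
Cell spans 0.0833333° lon × 0.0416667° lat.
west 72.7500° W, east 72.6667° W.

72.7500° W, 72.6667° W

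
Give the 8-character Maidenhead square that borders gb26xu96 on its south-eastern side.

Longitude extended square 9; +1 → 10, wraps to 0, carry into subsquare.
Longitude subsquare x = 23; +1 → 24, wraps to 0 = a, carry into square.
Longitude square 2; +1 → 3.
Latitude extended square 6; −1 → 5.

GB36au05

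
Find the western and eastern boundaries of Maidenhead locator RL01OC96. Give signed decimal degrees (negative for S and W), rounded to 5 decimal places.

161.24167, 161.25000

Field R=17, L=11: +17·20° lon, +11·10° lat → SW at lon 160°, lat 20°.
Square 0, 1: +0·2° lon, +1·1° lat → SW at lon 160°, lat 21°.
Subsquare o=14, c=2: +14·0.0833333° lon, +2·0.0416667° lat → SW at lon 161.167°, lat 21.0833°.
Extended square 9, 6: +9·0.00833333° lon, +6·0.00416667° lat → SW at lon 161.242°, lat 21.1083°.
Cell spans 0.00833333° lon × 0.00416667° lat.
west 161.24167, east 161.25000.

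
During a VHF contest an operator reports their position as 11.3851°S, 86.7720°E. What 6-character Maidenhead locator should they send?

Shift to the Maidenhead origin (180°W, 90°S): lon 266.7720, lat 78.6149.
Field (20°×10°, letters A–R): lon ⌊266.7720/20⌋ = 13 → N; lat ⌊78.6149/10⌋ = 7 → H.
Square (2°×1°, digits 0–9): lon ⌊6.7720/2⌋ = 3; lat ⌊8.6149/1⌋ = 8.
Subsquare (5′×2.5′, letters a–x): lon ⌊0.7720/0.0833333⌋ = 9 → j; lat ⌊0.6149/0.0416667⌋ = 14 → o.

NH38jo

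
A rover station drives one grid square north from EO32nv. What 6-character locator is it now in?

EO32nw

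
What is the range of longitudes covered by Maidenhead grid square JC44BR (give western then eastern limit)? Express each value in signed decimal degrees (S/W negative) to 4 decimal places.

Field J=9, C=2: +9·20° lon, +2·10° lat → SW at lon 0°, lat -70°.
Square 4, 4: +4·2° lon, +4·1° lat → SW at lon 8°, lat -66°.
Subsquare b=1, r=17: +1·0.0833333° lon, +17·0.0416667° lat → SW at lon 8.08333°, lat -65.2917°.
Cell spans 0.0833333° lon × 0.0416667° lat.
west 8.0833, east 8.1667.

8.0833, 8.1667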